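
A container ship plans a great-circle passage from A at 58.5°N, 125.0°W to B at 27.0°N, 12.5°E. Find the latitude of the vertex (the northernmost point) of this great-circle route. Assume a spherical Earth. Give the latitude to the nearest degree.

≈ 72°N

The great circle lies in the plane with unit normal n̂ = (p₁ × p₂)/|p₁ × p₂|.
Here n̂_z ≈ +0.315; the vertex latitude is φ_max = arccos|n̂_z| ≈ 71.6°.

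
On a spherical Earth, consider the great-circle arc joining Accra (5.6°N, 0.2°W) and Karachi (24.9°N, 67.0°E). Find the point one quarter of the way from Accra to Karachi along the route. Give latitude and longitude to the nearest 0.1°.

≈ 12.3°N, 15.3°E

Write both endpoints as unit vectors p₁, p₂ with components (cos φ cos λ, cos φ sin λ, sin φ).
The central angle between the endpoints is δ = arccos(p₁·p₂) ≈ 1.169 rad (67.0°).
Interpolate at f = 1/4 with slerp weights a = sin((1−f)δ)/sin δ ≈ 0.835, b = sin(fδ)/sin δ ≈ 0.313.
p = a·p₁ + b·p₂ ≈ (0.942, 0.258, 0.213); φ = arcsin(p_z) ≈ 12.32°, λ = atan2(p_y, p_x) ≈ 15.34°.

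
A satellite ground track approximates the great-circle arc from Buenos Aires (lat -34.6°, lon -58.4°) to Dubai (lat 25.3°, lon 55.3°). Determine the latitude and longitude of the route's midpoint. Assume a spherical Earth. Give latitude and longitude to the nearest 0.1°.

≈ lat -8.4°, lon 2.6°

From cos δ = sin φ₁ sin φ₂ + cos φ₁ cos φ₂ cos Δλ, the central angle is δ ≈ 2.143 rad (122.8°).
Interpolate at f = 1/2 with slerp weights a = sin((1−f)δ)/sin δ ≈ 1.045, b = sin(fδ)/sin δ ≈ 1.045.
p = a·p₁ + b·p₂ ≈ (0.988, 0.044, -0.147); φ = arcsin(p_z) ≈ -8.44°, λ = atan2(p_y, p_x) ≈ 2.55°.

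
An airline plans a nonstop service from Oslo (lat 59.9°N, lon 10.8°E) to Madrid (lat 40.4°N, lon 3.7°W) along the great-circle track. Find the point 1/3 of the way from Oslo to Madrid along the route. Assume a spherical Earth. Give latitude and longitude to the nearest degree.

Convert each endpoint to a unit vector on the sphere (x = cos φ cos λ, y = cos φ sin λ, z = sin φ).
The central angle between the endpoints is δ = arccos(p₁·p₂) ≈ 0.375 rad (21.5°).
Interpolate at f = 1/3 with slerp weights a = sin((1−f)δ)/sin δ ≈ 0.675, b = sin(fδ)/sin δ ≈ 0.340.
p = a·p₁ + b·p₂ ≈ (0.591, 0.047, 0.805); φ = arcsin(p_z) ≈ 53.61°, λ = atan2(p_y, p_x) ≈ 4.52°.

≈ lat 54°N, lon 5°E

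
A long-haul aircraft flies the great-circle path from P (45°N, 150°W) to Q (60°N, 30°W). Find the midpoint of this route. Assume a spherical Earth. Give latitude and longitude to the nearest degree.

≈ (68°N, 107°W)

Write both endpoints as unit vectors p₁, p₂ with components (cos φ cos λ, cos φ sin λ, sin φ).
The central angle between the endpoints is δ = arccos(p₁·p₂) ≈ 1.120 rad (64.2°).
Interpolate at f = 1/2 with slerp weights a = sin((1−f)δ)/sin δ ≈ 0.590, b = sin(fδ)/sin δ ≈ 0.590.
p = a·p₁ + b·p₂ ≈ (-0.106, -0.356, 0.928); φ = arcsin(p_z) ≈ 68.19°, λ = atan2(p_y, p_x) ≈ -106.55°.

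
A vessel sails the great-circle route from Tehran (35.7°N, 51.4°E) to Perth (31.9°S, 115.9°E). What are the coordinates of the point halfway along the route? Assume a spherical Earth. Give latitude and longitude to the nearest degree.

Convert each endpoint to a unit vector on the sphere (x = cos φ cos λ, y = cos φ sin λ, z = sin φ).
The central angle between the endpoints is δ = arccos(p₁·p₂) ≈ 1.582 rad (90.7°).
Interpolate at f = 1/2 with slerp weights a = sin((1−f)δ)/sin δ ≈ 0.711, b = sin(fδ)/sin δ ≈ 0.711.
p = a·p₁ + b·p₂ ≈ (0.097, 0.995, 0.039); φ = arcsin(p_z) ≈ 2.25°, λ = atan2(p_y, p_x) ≈ 84.45°.

≈ 2°N, 84°E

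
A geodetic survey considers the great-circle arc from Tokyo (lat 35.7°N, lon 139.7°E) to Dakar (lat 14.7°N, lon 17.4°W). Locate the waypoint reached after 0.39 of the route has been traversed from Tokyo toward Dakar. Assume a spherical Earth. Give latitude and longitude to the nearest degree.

≈ lat 68°N, lon 72°E

The haversine formula gives a central angle δ ≈ 2.184 rad (125.1°) between the endpoints.
Interpolate at f = 0.39 with slerp weights a = sin((1−f)δ)/sin δ ≈ 1.188, b = sin(fδ)/sin δ ≈ 0.920.
p = a·p₁ + b·p₂ ≈ (0.113, 0.358, 0.927); φ = arcsin(p_z) ≈ 67.95°, λ = atan2(p_y, p_x) ≈ 72.43°.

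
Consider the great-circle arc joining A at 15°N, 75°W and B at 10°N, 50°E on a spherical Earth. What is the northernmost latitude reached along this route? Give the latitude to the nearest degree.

The great circle lies in the plane with unit normal n̂ = (p₁ × p₂)/|p₁ × p₂|.
Here n̂_z ≈ +0.900; the vertex latitude is φ_max = arccos|n̂_z| ≈ 25.8°.
Check via Clairaut: cos φ_max = |cos φ₁| · sin C = cos(15.0°)·sin(68.7°) ≈ 0.900, again giving ≈ 25.8°.

≈ 26°N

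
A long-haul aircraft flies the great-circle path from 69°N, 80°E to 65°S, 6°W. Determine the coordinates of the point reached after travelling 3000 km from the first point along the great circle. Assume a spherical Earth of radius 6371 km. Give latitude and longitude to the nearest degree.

≈ 47°N, 49°E

Convert each endpoint to a unit vector on the sphere (x = cos φ cos λ, y = cos φ sin λ, z = sin φ).
The central angle between the endpoints is δ = arccos(p₁·p₂) ≈ 2.560 rad (146.7°). The total great-circle distance is δ·R ≈ 2.560 × 6371 ≈ 16309 km, so the target fraction is f = 3000/16309 ≈ 0.184.
Interpolate at f ≈ 0.184 with slerp weights a = sin((1−f)δ)/sin δ ≈ 1.581, b = sin(fδ)/sin δ ≈ 0.826.
p = a·p₁ + b·p₂ ≈ (0.445, 0.522, 0.728); φ = arcsin(p_z) ≈ 46.70°, λ = atan2(p_y, p_x) ≈ 49.50°.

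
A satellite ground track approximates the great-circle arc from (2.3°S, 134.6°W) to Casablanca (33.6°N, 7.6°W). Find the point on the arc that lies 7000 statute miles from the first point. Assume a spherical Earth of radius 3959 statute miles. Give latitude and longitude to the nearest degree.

Write both endpoints as unit vectors p₁, p₂ with components (cos φ cos λ, cos φ sin λ, sin φ).
The central angle between the endpoints is δ = arccos(p₁·p₂) ≈ 2.121 rad (121.5°). The total great-circle distance is δ·R ≈ 2.121 × 3959 ≈ 8398 mi, so the target fraction is f = 7000/8398 ≈ 0.834.
Interpolate at f ≈ 0.834 with slerp weights a = sin((1−f)δ)/sin δ ≈ 0.406, b = sin(fδ)/sin δ ≈ 1.151.
p = a·p₁ + b·p₂ ≈ (0.665, -0.415, 0.620); φ = arcsin(p_z) ≈ 38.35°, λ = atan2(p_y, p_x) ≈ -31.98°.

≈ (38°N, 32°W)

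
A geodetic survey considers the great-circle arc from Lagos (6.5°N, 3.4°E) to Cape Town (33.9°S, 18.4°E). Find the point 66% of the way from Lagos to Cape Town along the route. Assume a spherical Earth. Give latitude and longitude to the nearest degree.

≈ (20°S, 13°E)

From cos δ = sin φ₁ sin φ₂ + cos φ₁ cos φ₂ cos Δλ, the central angle is δ ≈ 0.747 rad (42.8°).
Interpolate at f = 0.66 with slerp weights a = sin((1−f)δ)/sin δ ≈ 0.370, b = sin(fδ)/sin δ ≈ 0.697.
p = a·p₁ + b·p₂ ≈ (0.915, 0.204, -0.347); φ = arcsin(p_z) ≈ -20.28°, λ = atan2(p_y, p_x) ≈ 12.58°.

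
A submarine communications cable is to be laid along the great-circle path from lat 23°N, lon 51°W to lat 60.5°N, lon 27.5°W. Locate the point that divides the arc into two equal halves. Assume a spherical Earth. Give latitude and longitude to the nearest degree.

The haversine formula gives a central angle δ ≈ 0.714 rad (40.9°) between the endpoints.
Interpolate at f = 1/2 with slerp weights a = sin((1−f)δ)/sin δ ≈ 0.534, b = sin(fδ)/sin δ ≈ 0.534.
p = a·p₁ + b·p₂ ≈ (0.542, -0.503, 0.673); φ = arcsin(p_z) ≈ 42.30°, λ = atan2(p_y, p_x) ≈ -42.86°.

≈ lat 42°N, lon 43°W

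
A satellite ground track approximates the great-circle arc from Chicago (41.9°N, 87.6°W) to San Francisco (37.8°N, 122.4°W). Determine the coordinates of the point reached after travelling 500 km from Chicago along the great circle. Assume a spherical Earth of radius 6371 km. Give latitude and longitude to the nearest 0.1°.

≈ 42.0°N, 93.6°W

Convert each endpoint to a unit vector on the sphere (x = cos φ cos λ, y = cos φ sin λ, z = sin φ).
The central angle between the endpoints is δ = arccos(p₁·p₂) ≈ 0.468 rad (26.8°). The total great-circle distance is δ·R ≈ 0.468 × 6371 ≈ 2985 km, so the target fraction is f = 500/2985 ≈ 0.168.
Interpolate at f ≈ 0.168 with slerp weights a = sin((1−f)δ)/sin δ ≈ 0.842, b = sin(fδ)/sin δ ≈ 0.174.
p = a·p₁ + b·p₂ ≈ (-0.047, -0.742, 0.669); φ = arcsin(p_z) ≈ 41.97°, λ = atan2(p_y, p_x) ≈ -93.65°.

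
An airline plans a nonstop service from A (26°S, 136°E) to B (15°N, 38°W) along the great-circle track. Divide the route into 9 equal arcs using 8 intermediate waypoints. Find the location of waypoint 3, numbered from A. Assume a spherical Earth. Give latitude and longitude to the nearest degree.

Convert each endpoint to a unit vector on the sphere (x = cos φ cos λ, y = cos φ sin λ, z = sin φ).
The central angle between the endpoints is δ = arccos(p₁·p₂) ≈ 2.926 rad (167.7°).
Interpolate at f = 3/9 with slerp weights a = sin((1−f)δ)/sin δ ≈ 4.343, b = sin(fδ)/sin δ ≈ 3.872.
p = a·p₁ + b·p₂ ≈ (0.139, 0.409, -0.902); φ = arcsin(p_z) ≈ -64.40°, λ = atan2(p_y, p_x) ≈ 71.23°.

≈ (64°S, 71°E)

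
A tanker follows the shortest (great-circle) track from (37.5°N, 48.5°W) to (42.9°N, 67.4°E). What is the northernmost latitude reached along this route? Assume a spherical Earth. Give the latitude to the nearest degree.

The great circle lies in the plane with unit normal n̂ = (p₁ × p₂)/|p₁ × p₂|.
Here n̂_z ≈ +0.530; the vertex latitude is φ_max = arccos|n̂_z| ≈ 58.0°.
Check via Clairaut: cos φ_max = |cos φ₁| · sin C = cos(37.5°)·sin(41.9°) ≈ 0.530, again giving ≈ 58.0°.

≈ 58°N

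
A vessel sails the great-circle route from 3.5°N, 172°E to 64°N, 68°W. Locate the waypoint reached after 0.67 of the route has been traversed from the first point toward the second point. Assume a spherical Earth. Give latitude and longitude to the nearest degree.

≈ 60°N, 142°W

From cos δ = sin φ₁ sin φ₂ + cos φ₁ cos φ₂ cos Δλ, the central angle is δ ≈ 1.735 rad (99.4°).
Interpolate at f = 0.67 with slerp weights a = sin((1−f)δ)/sin δ ≈ 0.549, b = sin(fδ)/sin δ ≈ 0.930.
p = a·p₁ + b·p₂ ≈ (-0.390, -0.302, 0.870); φ = arcsin(p_z) ≈ 60.44°, λ = atan2(p_y, p_x) ≈ -142.27°.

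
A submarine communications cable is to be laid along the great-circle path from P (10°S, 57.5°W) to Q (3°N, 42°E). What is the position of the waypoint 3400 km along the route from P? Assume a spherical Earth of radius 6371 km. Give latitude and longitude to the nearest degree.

From cos δ = sin φ₁ sin φ₂ + cos φ₁ cos φ₂ cos Δλ, the central angle is δ ≈ 1.743 rad (99.9°). The total great-circle distance is δ·R ≈ 1.743 × 6371 ≈ 11105 km, so the target fraction is f = 3400/11105 ≈ 0.306.
Interpolate at f ≈ 0.306 with slerp weights a = sin((1−f)δ)/sin δ ≈ 0.949, b = sin(fδ)/sin δ ≈ 0.516.
p = a·p₁ + b·p₂ ≈ (0.886, -0.444, -0.138); φ = arcsin(p_z) ≈ -7.92°, λ = atan2(p_y, p_x) ≈ -26.61°.

≈ (8°S, 27°W)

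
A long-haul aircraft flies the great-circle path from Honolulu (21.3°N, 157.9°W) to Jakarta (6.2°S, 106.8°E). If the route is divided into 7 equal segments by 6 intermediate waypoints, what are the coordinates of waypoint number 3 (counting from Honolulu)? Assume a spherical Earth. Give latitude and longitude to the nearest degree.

From cos δ = sin φ₁ sin φ₂ + cos φ₁ cos φ₂ cos Δλ, the central angle is δ ≈ 1.696 rad (97.2°).
Interpolate at f = 3/7 with slerp weights a = sin((1−f)δ)/sin δ ≈ 0.831, b = sin(fδ)/sin δ ≈ 0.670.
p = a·p₁ + b·p₂ ≈ (-0.910, 0.346, 0.229); φ = arcsin(p_z) ≈ 13.27°, λ = atan2(p_y, p_x) ≈ 159.17°.

≈ 13°N, 159°E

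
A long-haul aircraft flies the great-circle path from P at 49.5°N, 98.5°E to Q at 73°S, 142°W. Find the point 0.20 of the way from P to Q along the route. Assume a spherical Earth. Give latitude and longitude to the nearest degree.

From cos δ = sin φ₁ sin φ₂ + cos φ₁ cos φ₂ cos Δλ, the central angle is δ ≈ 2.533 rad (145.2°).
Interpolate at f = 0.20 with slerp weights a = sin((1−f)δ)/sin δ ≈ 1.571, b = sin(fδ)/sin δ ≈ 0.849.
p = a·p₁ + b·p₂ ≈ (-0.347, 0.856, 0.383); φ = arcsin(p_z) ≈ 22.50°, λ = atan2(p_y, p_x) ≈ 112.03°.

≈ 23°N, 112°E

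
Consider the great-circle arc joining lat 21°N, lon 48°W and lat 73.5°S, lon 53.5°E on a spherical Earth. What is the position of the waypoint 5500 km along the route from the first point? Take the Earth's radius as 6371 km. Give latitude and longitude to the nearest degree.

≈ lat 26°S, lon 33°W

Convert each endpoint to a unit vector on the sphere (x = cos φ cos λ, y = cos φ sin λ, z = sin φ).
The central angle between the endpoints is δ = arccos(p₁·p₂) ≈ 1.978 rad (113.4°). The total great-circle distance is δ·R ≈ 1.978 × 6371 ≈ 12605 km, so the target fraction is f = 5500/12605 ≈ 0.436.
Interpolate at f ≈ 0.436 with slerp weights a = sin((1−f)δ)/sin δ ≈ 0.978, b = sin(fδ)/sin δ ≈ 0.828.
p = a·p₁ + b·p₂ ≈ (0.751, -0.490, -0.443); φ = arcsin(p_z) ≈ -26.31°, λ = atan2(p_y, p_x) ≈ -33.11°.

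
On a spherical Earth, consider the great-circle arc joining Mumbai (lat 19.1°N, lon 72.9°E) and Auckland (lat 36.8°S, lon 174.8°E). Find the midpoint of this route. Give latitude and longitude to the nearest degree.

≈ lat 14°S, lon 118°E

Convert each endpoint to a unit vector on the sphere (x = cos φ cos λ, y = cos φ sin λ, z = sin φ).
The central angle between the endpoints is δ = arccos(p₁·p₂) ≈ 1.931 rad (110.6°).
Interpolate at f = 1/2 with slerp weights a = sin((1−f)δ)/sin δ ≈ 0.878, b = sin(fδ)/sin δ ≈ 0.878.
p = a·p₁ + b·p₂ ≈ (-0.456, 0.857, -0.239); φ = arcsin(p_z) ≈ -13.81°, λ = atan2(p_y, p_x) ≈ 118.04°.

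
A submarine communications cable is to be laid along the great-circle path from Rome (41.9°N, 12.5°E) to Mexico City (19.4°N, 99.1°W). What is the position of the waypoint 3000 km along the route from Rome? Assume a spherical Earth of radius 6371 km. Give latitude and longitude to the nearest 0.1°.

≈ (49.2°N, 25.0°W)

From cos δ = sin φ₁ sin φ₂ + cos φ₁ cos φ₂ cos Δλ, the central angle is δ ≈ 1.607 rad (92.1°). The total great-circle distance is δ·R ≈ 1.607 × 6371 ≈ 10241 km, so the target fraction is f = 3000/10241 ≈ 0.293.
Interpolate at f ≈ 0.293 with slerp weights a = sin((1−f)δ)/sin δ ≈ 0.908, b = sin(fδ)/sin δ ≈ 0.454.
p = a·p₁ + b·p₂ ≈ (0.592, -0.277, 0.757); φ = arcsin(p_z) ≈ 49.20°, λ = atan2(p_y, p_x) ≈ -25.04°.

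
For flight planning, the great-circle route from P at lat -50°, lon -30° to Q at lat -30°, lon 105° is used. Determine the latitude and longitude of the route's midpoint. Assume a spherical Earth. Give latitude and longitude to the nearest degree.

≈ lat -64°, lon 57°

Write both endpoints as unit vectors p₁, p₂ with components (cos φ cos λ, cos φ sin λ, sin φ).
The central angle between the endpoints is δ = arccos(p₁·p₂) ≈ 1.581 rad (90.6°).
Interpolate at f = 1/2 with slerp weights a = sin((1−f)δ)/sin δ ≈ 0.711, b = sin(fδ)/sin δ ≈ 0.711.
p = a·p₁ + b·p₂ ≈ (0.236, 0.366, -0.900); φ = arcsin(p_z) ≈ -64.16°, λ = atan2(p_y, p_x) ≈ 57.16°.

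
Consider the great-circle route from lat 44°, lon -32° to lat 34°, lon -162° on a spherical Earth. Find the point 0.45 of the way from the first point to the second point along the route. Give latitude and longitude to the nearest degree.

Write both endpoints as unit vectors p₁, p₂ with components (cos φ cos λ, cos φ sin λ, sin φ).
The central angle between the endpoints is δ = arccos(p₁·p₂) ≈ 1.566 rad (89.7°).
Interpolate at f = 0.45 with slerp weights a = sin((1−f)δ)/sin δ ≈ 0.759, b = sin(fδ)/sin δ ≈ 0.648.
p = a·p₁ + b·p₂ ≈ (-0.048, -0.455, 0.889); φ = arcsin(p_z) ≈ 62.77°, λ = atan2(p_y, p_x) ≈ -96.01°.

≈ lat 63°, lon -96°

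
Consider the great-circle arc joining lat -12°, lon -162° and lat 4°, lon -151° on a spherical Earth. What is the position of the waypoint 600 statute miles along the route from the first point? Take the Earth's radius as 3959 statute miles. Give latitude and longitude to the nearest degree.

≈ lat -5°, lon -157°

The haversine formula gives a central angle δ ≈ 0.338 rad (19.4°) between the endpoints. The total great-circle distance is δ·R ≈ 0.338 × 3959 ≈ 1339 mi, so the target fraction is f = 600/1339 ≈ 0.448.
Interpolate at f ≈ 0.448 with slerp weights a = sin((1−f)δ)/sin δ ≈ 0.559, b = sin(fδ)/sin δ ≈ 0.455.
p = a·p₁ + b·p₂ ≈ (-0.917, -0.389, -0.085); φ = arcsin(p_z) ≈ -4.85°, λ = atan2(p_y, p_x) ≈ -157.01°.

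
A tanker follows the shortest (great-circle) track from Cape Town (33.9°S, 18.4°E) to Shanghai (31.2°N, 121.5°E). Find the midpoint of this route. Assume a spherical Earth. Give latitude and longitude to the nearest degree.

≈ (2°S, 71°E)

Write both endpoints as unit vectors p₁, p₂ with components (cos φ cos λ, cos φ sin λ, sin φ).
The central angle between the endpoints is δ = arccos(p₁·p₂) ≈ 2.037 rad (116.7°).
Interpolate at f = 1/2 with slerp weights a = sin((1−f)δ)/sin δ ≈ 0.953, b = sin(fδ)/sin δ ≈ 0.953.
p = a·p₁ + b·p₂ ≈ (0.325, 0.945, -0.038); φ = arcsin(p_z) ≈ -2.17°, λ = atan2(p_y, p_x) ≈ 71.04°.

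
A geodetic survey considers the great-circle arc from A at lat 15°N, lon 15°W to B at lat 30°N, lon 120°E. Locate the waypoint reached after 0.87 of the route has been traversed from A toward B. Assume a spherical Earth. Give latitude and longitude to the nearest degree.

From cos δ = sin φ₁ sin φ₂ + cos φ₁ cos φ₂ cos Δλ, the central angle is δ ≈ 2.051 rad (117.5°).
Interpolate at f = 0.87 with slerp weights a = sin((1−f)δ)/sin δ ≈ 0.297, b = sin(fδ)/sin δ ≈ 1.102.
p = a·p₁ + b·p₂ ≈ (-0.200, 0.752, 0.628); φ = arcsin(p_z) ≈ 38.89°, λ = atan2(p_y, p_x) ≈ 104.89°.

≈ lat 39°N, lon 105°E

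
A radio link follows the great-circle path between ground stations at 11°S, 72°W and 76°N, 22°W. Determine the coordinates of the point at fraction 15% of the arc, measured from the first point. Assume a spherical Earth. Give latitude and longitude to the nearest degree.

≈ 3°N, 69°W

Write both endpoints as unit vectors p₁, p₂ with components (cos φ cos λ, cos φ sin λ, sin φ).
The central angle between the endpoints is δ = arccos(p₁·p₂) ≈ 1.603 rad (91.9°).
Interpolate at f = 0.15 with slerp weights a = sin((1−f)δ)/sin δ ≈ 0.979, b = sin(fδ)/sin δ ≈ 0.238.
p = a·p₁ + b·p₂ ≈ (0.350, -0.936, 0.044); φ = arcsin(p_z) ≈ 2.55°, λ = atan2(p_y, p_x) ≈ -69.47°.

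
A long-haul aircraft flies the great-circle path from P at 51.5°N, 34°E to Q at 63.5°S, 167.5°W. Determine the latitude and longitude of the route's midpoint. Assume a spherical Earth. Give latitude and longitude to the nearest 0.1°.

≈ 23.0°S, 72.3°E

From cos δ = sin φ₁ sin φ₂ + cos φ₁ cos φ₂ cos Δλ, the central angle is δ ≈ 2.854 rad (163.5°).
Interpolate at f = 1/2 with slerp weights a = sin((1−f)δ)/sin δ ≈ 3.485, b = sin(fδ)/sin δ ≈ 3.485.
p = a·p₁ + b·p₂ ≈ (0.280, 0.876, -0.391); φ = arcsin(p_z) ≈ -23.04°, λ = atan2(p_y, p_x) ≈ 72.26°.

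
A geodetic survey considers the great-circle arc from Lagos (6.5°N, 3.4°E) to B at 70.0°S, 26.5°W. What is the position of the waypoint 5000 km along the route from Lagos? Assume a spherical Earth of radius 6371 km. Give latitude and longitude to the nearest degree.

Write both endpoints as unit vectors p₁, p₂ with components (cos φ cos λ, cos φ sin λ, sin φ).
The central angle between the endpoints is δ = arccos(p₁·p₂) ≈ 1.381 rad (79.2°). The total great-circle distance is δ·R ≈ 1.381 × 6371 ≈ 8801 km, so the target fraction is f = 5000/8801 ≈ 0.568.
Interpolate at f ≈ 0.568 with slerp weights a = sin((1−f)δ)/sin δ ≈ 0.572, b = sin(fδ)/sin δ ≈ 0.720.
p = a·p₁ + b·p₂ ≈ (0.788, -0.076, -0.611); φ = arcsin(p_z) ≈ -37.69°, λ = atan2(p_y, p_x) ≈ -5.52°.

≈ 38°S, 6°W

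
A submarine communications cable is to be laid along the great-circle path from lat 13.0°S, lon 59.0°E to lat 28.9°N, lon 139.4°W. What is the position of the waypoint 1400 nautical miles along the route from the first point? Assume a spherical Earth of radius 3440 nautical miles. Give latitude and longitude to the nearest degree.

Write both endpoints as unit vectors p₁, p₂ with components (cos φ cos λ, cos φ sin λ, sin φ).
The central angle between the endpoints is δ = arccos(p₁·p₂) ≈ 2.734 rad (156.7°). The total great-circle distance is δ·R ≈ 2.734 × 3440 ≈ 9405 nmi, so the target fraction is f = 1400/9405 ≈ 0.149.
Interpolate at f ≈ 0.149 with slerp weights a = sin((1−f)δ)/sin δ ≈ 1.835, b = sin(fδ)/sin δ ≈ 0.999.
p = a·p₁ + b·p₂ ≈ (0.257, 0.964, 0.070); φ = arcsin(p_z) ≈ 4.01°, λ = atan2(p_y, p_x) ≈ 75.06°.

≈ lat 4°N, lon 75°E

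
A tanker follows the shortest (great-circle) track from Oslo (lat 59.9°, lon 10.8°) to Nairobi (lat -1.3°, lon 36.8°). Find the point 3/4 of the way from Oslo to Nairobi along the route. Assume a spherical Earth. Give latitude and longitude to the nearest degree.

≈ lat 14°, lon 33°

Write both endpoints as unit vectors p₁, p₂ with components (cos φ cos λ, cos φ sin λ, sin φ).
The central angle between the endpoints is δ = arccos(p₁·p₂) ≈ 1.125 rad (64.5°).
Interpolate at f = 3/4 with slerp weights a = sin((1−f)δ)/sin δ ≈ 0.308, b = sin(fδ)/sin δ ≈ 0.828.
p = a·p₁ + b·p₂ ≈ (0.814, 0.525, 0.247); φ = arcsin(p_z) ≈ 14.32°, λ = atan2(p_y, p_x) ≈ 32.80°.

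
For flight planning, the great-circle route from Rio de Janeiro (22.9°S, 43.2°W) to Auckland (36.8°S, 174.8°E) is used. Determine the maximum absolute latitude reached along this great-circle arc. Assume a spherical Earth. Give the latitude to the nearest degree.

≈ 61°S

The great circle lies in the plane with unit normal n̂ = (p₁ × p₂)/|p₁ × p₂|.
Here n̂_z ≈ -0.484; the vertex latitude is φ_max = arccos|n̂_z| ≈ 61.0°.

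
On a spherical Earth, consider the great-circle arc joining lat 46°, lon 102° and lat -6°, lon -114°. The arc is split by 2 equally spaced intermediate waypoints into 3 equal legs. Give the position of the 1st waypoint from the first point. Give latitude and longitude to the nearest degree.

The haversine formula gives a central angle δ ≈ 2.258 rad (129.4°) between the endpoints.
Interpolate at f = 1/3 with slerp weights a = sin((1−f)δ)/sin δ ≈ 1.290, b = sin(fδ)/sin δ ≈ 0.884.
p = a·p₁ + b·p₂ ≈ (-0.544, 0.074, 0.836); φ = arcsin(p_z) ≈ 56.71°, λ = atan2(p_y, p_x) ≈ 172.28°.

≈ lat 57°, lon 172°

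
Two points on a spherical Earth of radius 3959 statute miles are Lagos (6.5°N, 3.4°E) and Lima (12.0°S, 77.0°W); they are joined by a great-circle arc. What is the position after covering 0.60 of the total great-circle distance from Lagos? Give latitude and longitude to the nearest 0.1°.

≈ (5.6°S, 44.4°W)

Convert each endpoint to a unit vector on the sphere (x = cos φ cos λ, y = cos φ sin λ, z = sin φ).
The central angle between the endpoints is δ = arccos(p₁·p₂) ≈ 1.432 rad (82.0°).
Interpolate at f = 0.60 with slerp weights a = sin((1−f)δ)/sin δ ≈ 0.547, b = sin(fδ)/sin δ ≈ 0.765.
p = a·p₁ + b·p₂ ≈ (0.711, -0.696, -0.097); φ = arcsin(p_z) ≈ -5.57°, λ = atan2(p_y, p_x) ≈ -44.41°.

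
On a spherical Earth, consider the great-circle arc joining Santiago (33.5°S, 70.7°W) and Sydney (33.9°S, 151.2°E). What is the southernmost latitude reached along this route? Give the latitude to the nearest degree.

≈ 62°S

The great circle lies in the plane with unit normal n̂ = (p₁ × p₂)/|p₁ × p₂|.
Here n̂_z ≈ -0.472; the vertex latitude is φ_max = arccos|n̂_z| ≈ 61.8°.
Check via Clairaut: cos φ_max = |cos φ₁| · sin C = cos(33.5°)·sin(145.5°) ≈ 0.472, again giving ≈ 61.8°.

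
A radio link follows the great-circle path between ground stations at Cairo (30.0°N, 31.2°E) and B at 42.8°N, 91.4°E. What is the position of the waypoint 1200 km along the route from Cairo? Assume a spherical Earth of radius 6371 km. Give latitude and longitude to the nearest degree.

Write both endpoints as unit vectors p₁, p₂ with components (cos φ cos λ, cos φ sin λ, sin φ).
The central angle between the endpoints is δ = arccos(p₁·p₂) ≈ 0.856 rad (49.0°). The total great-circle distance is δ·R ≈ 0.856 × 6371 ≈ 5453 km, so the target fraction is f = 1200/5453 ≈ 0.220.
Interpolate at f ≈ 0.220 with slerp weights a = sin((1−f)δ)/sin δ ≈ 0.820, b = sin(fδ)/sin δ ≈ 0.248.
p = a·p₁ + b·p₂ ≈ (0.603, 0.550, 0.578); φ = arcsin(p_z) ≈ 35.33°, λ = atan2(p_y, p_x) ≈ 42.36°.

≈ 35°N, 42°E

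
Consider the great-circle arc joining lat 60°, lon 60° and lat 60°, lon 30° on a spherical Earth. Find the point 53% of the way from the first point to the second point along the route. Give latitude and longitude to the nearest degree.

Convert each endpoint to a unit vector on the sphere (x = cos φ cos λ, y = cos φ sin λ, z = sin φ).
The central angle between the endpoints is δ = arccos(p₁·p₂) ≈ 0.260 rad (14.9°).
Interpolate at f = 0.53 with slerp weights a = sin((1−f)δ)/sin δ ≈ 0.474, b = sin(fδ)/sin δ ≈ 0.534.
p = a·p₁ + b·p₂ ≈ (0.350, 0.339, 0.873); φ = arcsin(p_z) ≈ 60.85°, λ = atan2(p_y, p_x) ≈ 44.08°.

≈ lat 61°, lon 44°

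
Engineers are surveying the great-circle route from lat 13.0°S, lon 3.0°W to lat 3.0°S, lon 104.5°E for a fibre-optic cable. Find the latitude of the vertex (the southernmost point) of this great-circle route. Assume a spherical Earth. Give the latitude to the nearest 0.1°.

The great circle lies in the plane with unit normal n̂ = (p₁ × p₂)/|p₁ × p₂|.
Here n̂_z ≈ +0.967; the vertex latitude is φ_max = arccos|n̂_z| ≈ 14.8°.
Check via Clairaut: cos φ_max = |cos φ₁| · sin C = cos(13.0°)·sin(97.1°) ≈ 0.967, again giving ≈ 14.8°.

≈ 14.8°S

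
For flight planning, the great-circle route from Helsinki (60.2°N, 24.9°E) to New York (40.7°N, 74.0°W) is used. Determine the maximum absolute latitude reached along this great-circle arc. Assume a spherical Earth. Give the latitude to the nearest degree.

≈ 64°N

The great circle lies in the plane with unit normal n̂ = (p₁ × p₂)/|p₁ × p₂|.
Here n̂_z ≈ -0.432; the vertex latitude is φ_max = arccos|n̂_z| ≈ 64.4°.
Check via Clairaut: cos φ_max = |cos φ₁| · sin C = cos(60.2°)·sin(60.4°) ≈ 0.432, again giving ≈ 64.4°.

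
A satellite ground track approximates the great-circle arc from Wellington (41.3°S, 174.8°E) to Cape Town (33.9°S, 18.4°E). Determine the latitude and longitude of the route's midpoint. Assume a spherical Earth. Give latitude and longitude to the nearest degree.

≈ 75°S, 83°E

The haversine formula gives a central angle δ ≈ 1.776 rad (101.7°) between the endpoints.
Interpolate at f = 1/2 with slerp weights a = sin((1−f)δ)/sin δ ≈ 0.792, b = sin(fδ)/sin δ ≈ 0.792.
p = a·p₁ + b·p₂ ≈ (0.031, 0.261, -0.965); φ = arcsin(p_z) ≈ -74.73°, λ = atan2(p_y, p_x) ≈ 83.19°.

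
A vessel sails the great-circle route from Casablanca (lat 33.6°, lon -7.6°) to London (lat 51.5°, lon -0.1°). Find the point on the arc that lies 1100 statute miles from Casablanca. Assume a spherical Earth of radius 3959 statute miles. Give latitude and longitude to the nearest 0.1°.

≈ lat 48.9°, lon -1.5°

From cos δ = sin φ₁ sin φ₂ + cos φ₁ cos φ₂ cos Δλ, the central angle is δ ≈ 0.327 rad (18.7°). The total great-circle distance is δ·R ≈ 0.327 × 3959 ≈ 1293 mi, so the target fraction is f = 1100/1293 ≈ 0.851.
Interpolate at f ≈ 0.851 with slerp weights a = sin((1−f)δ)/sin δ ≈ 0.152, b = sin(fδ)/sin δ ≈ 0.855.
p = a·p₁ + b·p₂ ≈ (0.658, -0.018, 0.753); φ = arcsin(p_z) ≈ 48.87°, λ = atan2(p_y, p_x) ≈ -1.54°.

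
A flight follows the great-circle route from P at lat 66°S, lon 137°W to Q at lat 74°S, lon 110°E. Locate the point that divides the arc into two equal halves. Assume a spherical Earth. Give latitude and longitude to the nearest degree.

≈ lat 78°S, lon 177°W

Write both endpoints as unit vectors p₁, p₂ with components (cos φ cos λ, cos φ sin λ, sin φ).
The central angle between the endpoints is δ = arccos(p₁·p₂) ≈ 0.584 rad (33.5°).
Interpolate at f = 1/2 with slerp weights a = sin((1−f)δ)/sin δ ≈ 0.522, b = sin(fδ)/sin δ ≈ 0.522.
p = a·p₁ + b·p₂ ≈ (-0.205, -0.010, -0.979); φ = arcsin(p_z) ≈ -78.19°, λ = atan2(p_y, p_x) ≈ -177.31°.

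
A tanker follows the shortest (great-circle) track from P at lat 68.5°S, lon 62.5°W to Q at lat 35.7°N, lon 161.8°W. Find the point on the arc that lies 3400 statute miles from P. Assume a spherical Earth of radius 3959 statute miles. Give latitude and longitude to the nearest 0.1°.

≈ lat 35.2°S, lon 129.5°W

Write both endpoints as unit vectors p₁, p₂ with components (cos φ cos λ, cos φ sin λ, sin φ).
The central angle between the endpoints is δ = arccos(p₁·p₂) ≈ 2.203 rad (126.2°). The total great-circle distance is δ·R ≈ 2.203 × 3959 ≈ 8722 mi, so the target fraction is f = 3400/8722 ≈ 0.390.
Interpolate at f ≈ 0.390 with slerp weights a = sin((1−f)δ)/sin δ ≈ 1.208, b = sin(fδ)/sin δ ≈ 0.939.
p = a·p₁ + b·p₂ ≈ (-0.520, -0.631, -0.576); φ = arcsin(p_z) ≈ -35.19°, λ = atan2(p_y, p_x) ≈ -129.48°.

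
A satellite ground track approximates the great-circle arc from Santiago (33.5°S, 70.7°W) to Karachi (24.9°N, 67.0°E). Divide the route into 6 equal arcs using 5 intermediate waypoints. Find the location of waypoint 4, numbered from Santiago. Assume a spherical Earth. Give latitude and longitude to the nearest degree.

Write both endpoints as unit vectors p₁, p₂ with components (cos φ cos λ, cos φ sin λ, sin φ).
The central angle between the endpoints is δ = arccos(p₁·p₂) ≈ 2.485 rad (142.4°).
Interpolate at f = 4/6 with slerp weights a = sin((1−f)δ)/sin δ ≈ 1.206, b = sin(fδ)/sin δ ≈ 1.631.
p = a·p₁ + b·p₂ ≈ (0.911, 0.413, 0.021); φ = arcsin(p_z) ≈ 1.21°, λ = atan2(p_y, p_x) ≈ 24.38°.

≈ 1°N, 24°E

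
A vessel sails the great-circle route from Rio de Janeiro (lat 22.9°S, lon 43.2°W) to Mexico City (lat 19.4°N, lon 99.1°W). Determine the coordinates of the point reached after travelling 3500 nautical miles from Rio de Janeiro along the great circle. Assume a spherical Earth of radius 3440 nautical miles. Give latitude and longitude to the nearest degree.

≈ lat 13°N, lon 90°W

Convert each endpoint to a unit vector on the sphere (x = cos φ cos λ, y = cos φ sin λ, z = sin φ).
The central angle between the endpoints is δ = arccos(p₁·p₂) ≈ 1.205 rad (69.0°). The total great-circle distance is δ·R ≈ 1.205 × 3440 ≈ 4145 nmi, so the target fraction is f = 3500/4145 ≈ 0.844.
Interpolate at f ≈ 0.844 with slerp weights a = sin((1−f)δ)/sin δ ≈ 0.199, b = sin(fδ)/sin δ ≈ 0.911.
p = a·p₁ + b·p₂ ≈ (-0.002, -0.974, 0.225); φ = arcsin(p_z) ≈ 13.00°, λ = atan2(p_y, p_x) ≈ -90.12°.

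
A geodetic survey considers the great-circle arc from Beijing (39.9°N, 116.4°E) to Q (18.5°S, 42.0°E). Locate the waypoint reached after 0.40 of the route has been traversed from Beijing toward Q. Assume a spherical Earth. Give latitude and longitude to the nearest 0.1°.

≈ (19.5°N, 81.5°E)

Convert each endpoint to a unit vector on the sphere (x = cos φ cos λ, y = cos φ sin λ, z = sin φ).
The central angle between the endpoints is δ = arccos(p₁·p₂) ≈ 1.579 rad (90.5°).
Interpolate at f = 0.40 with slerp weights a = sin((1−f)δ)/sin δ ≈ 0.812, b = sin(fδ)/sin δ ≈ 0.590.
p = a·p₁ + b·p₂ ≈ (0.139, 0.932, 0.333); φ = arcsin(p_z) ≈ 19.48°, λ = atan2(p_y, p_x) ≈ 81.51°.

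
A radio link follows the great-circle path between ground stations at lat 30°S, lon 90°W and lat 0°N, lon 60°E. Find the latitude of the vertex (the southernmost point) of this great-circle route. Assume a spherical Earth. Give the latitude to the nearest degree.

≈ 49°S

The great circle lies in the plane with unit normal n̂ = (p₁ × p₂)/|p₁ × p₂|.
Here n̂_z ≈ +0.655; the vertex latitude is φ_max = arccos|n̂_z| ≈ 49.1°.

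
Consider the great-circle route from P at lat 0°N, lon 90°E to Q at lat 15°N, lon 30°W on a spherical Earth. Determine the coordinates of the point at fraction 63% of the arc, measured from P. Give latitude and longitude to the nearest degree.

Convert each endpoint to a unit vector on the sphere (x = cos φ cos λ, y = cos φ sin λ, z = sin φ).
The central angle between the endpoints is δ = arccos(p₁·p₂) ≈ 2.075 rad (118.9°).
Interpolate at f = 0.63 with slerp weights a = sin((1−f)δ)/sin δ ≈ 0.793, b = sin(fδ)/sin δ ≈ 1.103.
p = a·p₁ + b·p₂ ≈ (0.922, 0.261, 0.285); φ = arcsin(p_z) ≈ 16.58°, λ = atan2(p_y, p_x) ≈ 15.78°.

≈ lat 17°N, lon 16°E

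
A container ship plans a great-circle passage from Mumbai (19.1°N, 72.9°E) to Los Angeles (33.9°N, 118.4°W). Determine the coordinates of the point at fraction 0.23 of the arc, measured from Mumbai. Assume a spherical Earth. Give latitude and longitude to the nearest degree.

Convert each endpoint to a unit vector on the sphere (x = cos φ cos λ, y = cos φ sin λ, z = sin φ).
The central angle between the endpoints is δ = arccos(p₁·p₂) ≈ 2.198 rad (125.9°).
Interpolate at f = 0.23 with slerp weights a = sin((1−f)δ)/sin δ ≈ 1.226, b = sin(fδ)/sin δ ≈ 0.598.
p = a·p₁ + b·p₂ ≈ (0.105, 0.670, 0.735); φ = arcsin(p_z) ≈ 47.27°, λ = atan2(p_y, p_x) ≈ 81.14°.

≈ 47°N, 81°E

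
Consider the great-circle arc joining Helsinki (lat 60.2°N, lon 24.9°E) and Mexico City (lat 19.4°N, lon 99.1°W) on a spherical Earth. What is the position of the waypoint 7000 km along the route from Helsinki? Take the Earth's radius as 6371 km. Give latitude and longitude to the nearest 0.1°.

Write both endpoints as unit vectors p₁, p₂ with components (cos φ cos λ, cos φ sin λ, sin φ).
The central angle between the endpoints is δ = arccos(p₁·p₂) ≈ 1.545 rad (88.5°). The total great-circle distance is δ·R ≈ 1.545 × 6371 ≈ 9841 km, so the target fraction is f = 7000/9841 ≈ 0.711.
Interpolate at f ≈ 0.711 with slerp weights a = sin((1−f)δ)/sin δ ≈ 0.431, b = sin(fδ)/sin δ ≈ 0.891.
p = a·p₁ + b·p₂ ≈ (0.062, -0.739, 0.670); φ = arcsin(p_z) ≈ 42.09°, λ = atan2(p_y, p_x) ≈ -85.24°.

≈ lat 42.1°N, lon 85.2°W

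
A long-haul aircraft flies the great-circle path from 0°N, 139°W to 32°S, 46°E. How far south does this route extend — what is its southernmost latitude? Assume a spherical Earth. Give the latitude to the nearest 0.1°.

≈ 82.1°S

The great circle lies in the plane with unit normal n̂ = (p₁ × p₂)/|p₁ × p₂|.
Here n̂_z ≈ -0.138; the vertex latitude is φ_max = arccos|n̂_z| ≈ 82.1°.
Check via Clairaut: cos φ_max = |cos φ₁| · sin C = cos(0.0°)·sin(172.1°) ≈ 0.138, again giving ≈ 82.1°.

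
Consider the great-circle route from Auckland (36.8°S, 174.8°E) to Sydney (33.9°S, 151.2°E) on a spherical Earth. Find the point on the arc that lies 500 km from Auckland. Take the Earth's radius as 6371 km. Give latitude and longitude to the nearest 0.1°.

≈ 36.5°S, 169.2°E

Convert each endpoint to a unit vector on the sphere (x = cos φ cos λ, y = cos φ sin λ, z = sin φ).
The central angle between the endpoints is δ = arccos(p₁·p₂) ≈ 0.339 rad (19.4°). The total great-circle distance is δ·R ≈ 0.339 × 6371 ≈ 2159 km, so the target fraction is f = 500/2159 ≈ 0.232.
Interpolate at f ≈ 0.232 with slerp weights a = sin((1−f)δ)/sin δ ≈ 0.774, b = sin(fδ)/sin δ ≈ 0.236.
p = a·p₁ + b·p₂ ≈ (-0.789, 0.151, -0.595); φ = arcsin(p_z) ≈ -36.55°, λ = atan2(p_y, p_x) ≈ 169.20°.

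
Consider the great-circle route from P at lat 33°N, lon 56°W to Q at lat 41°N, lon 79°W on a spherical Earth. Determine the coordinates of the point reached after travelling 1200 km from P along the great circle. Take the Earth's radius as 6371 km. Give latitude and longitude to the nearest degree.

Convert each endpoint to a unit vector on the sphere (x = cos φ cos λ, y = cos φ sin λ, z = sin φ).
The central angle between the endpoints is δ = arccos(p₁·p₂) ≈ 0.348 rad (20.0°). The total great-circle distance is δ·R ≈ 0.348 × 6371 ≈ 2219 km, so the target fraction is f = 1200/2219 ≈ 0.541.
Interpolate at f ≈ 0.541 with slerp weights a = sin((1−f)δ)/sin δ ≈ 0.467, b = sin(fδ)/sin δ ≈ 0.549.
p = a·p₁ + b·p₂ ≈ (0.298, -0.731, 0.614); φ = arcsin(p_z) ≈ 37.88°, λ = atan2(p_y, p_x) ≈ -67.83°.

≈ lat 38°N, lon 68°W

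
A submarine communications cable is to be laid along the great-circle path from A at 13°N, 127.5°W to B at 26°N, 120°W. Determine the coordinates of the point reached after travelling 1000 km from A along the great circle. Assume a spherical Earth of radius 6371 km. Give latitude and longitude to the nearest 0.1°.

≈ 20.9°N, 123.1°W

From cos δ = sin φ₁ sin φ₂ + cos φ₁ cos φ₂ cos Δλ, the central angle is δ ≈ 0.258 rad (14.8°). The total great-circle distance is δ·R ≈ 0.258 × 6371 ≈ 1644 km, so the target fraction is f = 1000/1644 ≈ 0.608.
Interpolate at f ≈ 0.608 with slerp weights a = sin((1−f)δ)/sin δ ≈ 0.396, b = sin(fδ)/sin δ ≈ 0.612.
p = a·p₁ + b·p₂ ≈ (-0.510, -0.782, 0.357); φ = arcsin(p_z) ≈ 20.94°, λ = atan2(p_y, p_x) ≈ -123.09°.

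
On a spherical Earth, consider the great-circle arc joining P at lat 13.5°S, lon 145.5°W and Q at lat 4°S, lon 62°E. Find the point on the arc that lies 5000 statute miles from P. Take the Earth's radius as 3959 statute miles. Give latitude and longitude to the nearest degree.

Write both endpoints as unit vectors p₁, p₂ with components (cos φ cos λ, cos φ sin λ, sin φ).
The central angle between the endpoints is δ = arccos(p₁·p₂) ≈ 2.576 rad (147.6°). The total great-circle distance is δ·R ≈ 2.576 × 3959 ≈ 10197 mi, so the target fraction is f = 5000/10197 ≈ 0.490.
Interpolate at f ≈ 0.490 with slerp weights a = sin((1−f)δ)/sin δ ≈ 1.803, b = sin(fδ)/sin δ ≈ 1.777.
p = a·p₁ + b·p₂ ≈ (-0.613, 0.572, -0.545); φ = arcsin(p_z) ≈ -33.02°, λ = atan2(p_y, p_x) ≈ 136.95°.

≈ lat 33°S, lon 137°E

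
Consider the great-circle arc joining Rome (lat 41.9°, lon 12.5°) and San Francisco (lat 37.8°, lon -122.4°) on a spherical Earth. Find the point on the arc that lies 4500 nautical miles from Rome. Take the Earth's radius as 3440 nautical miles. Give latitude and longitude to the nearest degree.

Convert each endpoint to a unit vector on the sphere (x = cos φ cos λ, y = cos φ sin λ, z = sin φ).
The central angle between the endpoints is δ = arccos(p₁·p₂) ≈ 1.577 rad (90.3°). The total great-circle distance is δ·R ≈ 1.577 × 3440 ≈ 5424 nmi, so the target fraction is f = 4500/5424 ≈ 0.830.
Interpolate at f ≈ 0.830 with slerp weights a = sin((1−f)δ)/sin δ ≈ 0.265, b = sin(fδ)/sin δ ≈ 0.966.
p = a·p₁ + b·p₂ ≈ (-0.216, -0.602, 0.769); φ = arcsin(p_z) ≈ 50.27°, λ = atan2(p_y, p_x) ≈ -109.76°.

≈ lat 50°, lon -110°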